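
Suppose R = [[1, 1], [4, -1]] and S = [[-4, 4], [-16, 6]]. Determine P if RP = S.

R is on the left of P, so left-multiply by R⁻¹: P = R⁻¹S.
R has determinant -5; R⁻¹ = [[1/5, 1/5], [4/5, -1/5]].
P = R⁻¹S = [[1/5, 1/5], [4/5, -1/5]] · [[-4, 4], [-16, 6]] = [[-4, 2], [0, 2]].

P = [[-4, 2], [0, 2]]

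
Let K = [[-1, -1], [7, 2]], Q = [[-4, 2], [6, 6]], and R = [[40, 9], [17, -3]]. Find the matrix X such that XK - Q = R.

XK = R + Q = [[36, 11], [23, 3]].
K is on the right of X, so right-multiply by K⁻¹: X = (R + Q)K⁻¹.
det K = 5, so K⁻¹ = [[2/5, 1/5], [-7/5, -1/5]].
X = (R + Q)K⁻¹ = [[-1, 5], [5, 4]].

X = [[-1, 5], [5, 4]]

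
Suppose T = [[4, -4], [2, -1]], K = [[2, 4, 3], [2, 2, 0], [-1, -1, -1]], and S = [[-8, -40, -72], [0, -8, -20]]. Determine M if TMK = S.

M = T⁻¹SK⁻¹ (apply T⁻¹ on the left and K⁻¹ on the right).
T has determinant 4; T⁻¹ = [[-1/4, 1], [-1/2, 1]].
det K = 4, so K⁻¹ = [[-1/2, 1/4, -3/2], [1/2, 1/4, 3/2], [0, -1/2, -1]].
T⁻¹S = [[2, 2, -2], [4, 12, 16]].
M = (T⁻¹S)K⁻¹ = [[0, 2, 2], [4, -4, -4]].

M = [[0, 2, 2], [4, -4, -4]]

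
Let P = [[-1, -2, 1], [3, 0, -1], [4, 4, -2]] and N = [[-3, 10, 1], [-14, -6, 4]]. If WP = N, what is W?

W = [[5, -6, 5], [-5, -1, -4]]

P is on the right of W, so right-multiply by P⁻¹: W = NP⁻¹.
det P = 4, so P⁻¹ = [[1, 0, 1/2], [1/2, -1/2, 1/2], [3, -1, 3/2]].
W = NP⁻¹ = [[-3, 10, 1], [-14, -6, 4]] · [[1, 0, 1/2], [1/2, -1/2, 1/2], [3, -1, 3/2]] = [[5, -6, 5], [-5, -1, -4]].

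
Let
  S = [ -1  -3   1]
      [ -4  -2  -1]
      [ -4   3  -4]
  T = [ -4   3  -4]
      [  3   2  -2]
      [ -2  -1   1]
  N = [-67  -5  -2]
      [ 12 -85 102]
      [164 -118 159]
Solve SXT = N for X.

X = [[5, 3, -3], [-3, 2, 1], [3, -4, 0]]

Isolating X: multiply by S⁻¹ from the left and T⁻¹ from the right, so X = S⁻¹NT⁻¹.
det S = 5, so S⁻¹ = [[11/5, -9/5, 1], [-12/5, 8/5, -1], [-4, 3, -2]].
det T = -1, so T⁻¹ = [[0, -1, -2], [-1, 12, 20], [-1, 10, 17]].
S⁻¹N = [[-5, 24, -29], [16, -6, 9], [-24, 1, -4]].
X = (S⁻¹N)T⁻¹ = [[5, 3, -3], [-3, 2, 1], [3, -4, 0]].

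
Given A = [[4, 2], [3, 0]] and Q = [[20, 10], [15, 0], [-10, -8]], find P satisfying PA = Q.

Since A sits to the right of P, P = QA⁻¹.
det A = -6, so A⁻¹ = [[0, 1/3], [1/2, -2/3]].
P = QA⁻¹ = [[20, 10], [15, 0], [-10, -8]] · [[0, 1/3], [1/2, -2/3]] = [[5, 0], [0, 5], [-4, 2]].

P = [[5, 0], [0, 5], [-4, 2]]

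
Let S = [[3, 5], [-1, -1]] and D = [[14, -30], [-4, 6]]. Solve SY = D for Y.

S is on the left of Y, so left-multiply by S⁻¹: Y = S⁻¹D.
det S = 2; the adjugate gives S⁻¹ = [[-1/2, -5/2], [1/2, 3/2]].
Y = S⁻¹D = [[-1/2, -5/2], [1/2, 3/2]] · [[14, -30], [-4, 6]] = [[3, 0], [1, -6]].

Y = [[3, 0], [1, -6]]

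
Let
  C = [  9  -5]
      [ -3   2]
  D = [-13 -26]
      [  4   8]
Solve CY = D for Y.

Y = [[-2, -4], [-1, -2]]

Left-multiplying both sides by C⁻¹ gives Y = C⁻¹D.
det C = 3; the adjugate gives C⁻¹ = [[2/3, 5/3], [1, 3]].
Y = C⁻¹D = [[2/3, 5/3], [1, 3]] · [[-13, -26], [4, 8]] = [[-2, -4], [-1, -2]].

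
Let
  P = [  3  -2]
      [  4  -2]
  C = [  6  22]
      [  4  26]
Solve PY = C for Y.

Y = [[-2, 4], [-6, -5]]

Left-multiplying both sides by P⁻¹ gives Y = P⁻¹C.
det P = 2; the adjugate gives P⁻¹ = [[-1, 1], [-2, 3/2]].
Y = P⁻¹C = [[-1, 1], [-2, 3/2]] · [[6, 22], [4, 26]] = [[-2, 4], [-6, -5]].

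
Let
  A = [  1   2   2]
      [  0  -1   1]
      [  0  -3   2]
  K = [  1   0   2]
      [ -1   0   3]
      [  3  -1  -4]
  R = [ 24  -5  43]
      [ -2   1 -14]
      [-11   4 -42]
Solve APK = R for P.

P = [[4, 1, -1], [5, 4, 2], [2, 0, 1]]

Left-multiply by A⁻¹ and right-multiply by K⁻¹: P = A⁻¹RK⁻¹.
det A = 1, so A⁻¹ = [[1, -10, 4], [0, 2, -1], [0, 3, -1]].
det K = 5, so K⁻¹ = [[3/5, -2/5, 0], [1, -2, -1], [1/5, 1/5, 0]].
A⁻¹R = [[0, 1, 15], [7, -2, 14], [5, -1, 0]].
P = (A⁻¹R)K⁻¹ = [[4, 1, -1], [5, 4, 2], [2, 0, 1]].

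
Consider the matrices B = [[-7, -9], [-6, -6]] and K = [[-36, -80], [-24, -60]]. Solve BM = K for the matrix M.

M = [[0, 5], [4, 5]]

Left-multiplying both sides by B⁻¹ gives M = B⁻¹K.
det B = -12; the adjugate gives B⁻¹ = [[1/2, -3/4], [-1/2, 7/12]].
M = B⁻¹K = [[1/2, -3/4], [-1/2, 7/12]] · [[-36, -80], [-24, -60]] = [[0, 5], [4, 5]].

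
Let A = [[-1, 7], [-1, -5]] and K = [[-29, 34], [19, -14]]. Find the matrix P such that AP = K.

A is on the left of P, so left-multiply by A⁻¹: P = A⁻¹K.
det A = 12; the adjugate gives A⁻¹ = [[-5/12, -7/12], [1/12, -1/12]].
P = A⁻¹K = [[-5/12, -7/12], [1/12, -1/12]] · [[-29, 34], [19, -14]] = [[1, -6], [-4, 4]].

P = [[1, -6], [-4, 4]]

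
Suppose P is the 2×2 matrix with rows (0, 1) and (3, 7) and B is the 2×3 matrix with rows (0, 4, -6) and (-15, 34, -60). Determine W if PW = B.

W = [[-5, 2, -6], [0, 4, -6]]

P is on the left of W, so left-multiply by P⁻¹: W = P⁻¹B.
P has determinant -3; P⁻¹ = [[-7/3, 1/3], [1, 0]].
W = P⁻¹B = [[-7/3, 1/3], [1, 0]] · [[0, 4, -6], [-15, 34, -60]] = [[-5, 2, -6], [0, 4, -6]].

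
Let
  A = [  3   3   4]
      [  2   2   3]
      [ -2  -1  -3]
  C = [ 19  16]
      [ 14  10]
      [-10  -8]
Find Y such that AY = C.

Y = [[-3, 6], [4, 2], [4, -2]]

A is on the left of Y, so left-multiply by A⁻¹: Y = A⁻¹C.
A has determinant -1; A⁻¹ = [[3, -5, -1], [0, 1, 1], [-2, 3, 0]].
Y = A⁻¹C = [[3, -5, -1], [0, 1, 1], [-2, 3, 0]] · [[19, 16], [14, 10], [-10, -8]] = [[-3, 6], [4, 2], [4, -2]].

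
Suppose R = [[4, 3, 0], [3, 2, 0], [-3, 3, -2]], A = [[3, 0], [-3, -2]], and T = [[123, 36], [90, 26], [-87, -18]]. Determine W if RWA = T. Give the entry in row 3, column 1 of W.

4

W = R⁻¹TA⁻¹ (apply R⁻¹ on the left and A⁻¹ on the right).
det R = 2; the adjugate gives R⁻¹ = [[-2, 3, 0], [3, -4, 0], [15/2, -21/2, -1/2]].
det A = -6, so A⁻¹ = [[1/3, 0], [-1/2, -1/2]].
R⁻¹T = [[24, 6], [9, 4], [21, 6]].
W = (R⁻¹T)A⁻¹ = [[5, -3], [1, -2], [4, -3]].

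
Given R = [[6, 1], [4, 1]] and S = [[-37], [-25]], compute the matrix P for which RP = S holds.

Since R multiplies P on the left, P = R⁻¹S.
R has determinant 2; R⁻¹ = [[1/2, -1/2], [-2, 3]].
P = R⁻¹S = [[1/2, -1/2], [-2, 3]] · [[-37], [-25]] = [[-6], [-1]].

P = [[-6], [-1]]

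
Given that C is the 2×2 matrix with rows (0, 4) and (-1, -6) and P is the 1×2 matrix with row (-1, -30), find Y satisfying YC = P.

Y = [[-6, 1]]

C is on the right of Y, so right-multiply by C⁻¹: Y = PC⁻¹.
C has determinant 4; C⁻¹ = [[-3/2, -1], [1/4, 0]].
Y = PC⁻¹ = [[-1, -30]] · [[-3/2, -1], [1/4, 0]] = [[-6, 1]].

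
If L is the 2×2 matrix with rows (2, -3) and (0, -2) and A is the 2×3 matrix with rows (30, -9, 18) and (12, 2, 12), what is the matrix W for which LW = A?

W = [[6, -6, 0], [-6, -1, -6]]

Left-multiplying both sides by L⁻¹ gives W = L⁻¹A.
det L = -4, so L⁻¹ = [[1/2, -3/4], [0, -1/2]].
W = L⁻¹A = [[1/2, -3/4], [0, -1/2]] · [[30, -9, 18], [12, 2, 12]] = [[6, -6, 0], [-6, -1, -6]].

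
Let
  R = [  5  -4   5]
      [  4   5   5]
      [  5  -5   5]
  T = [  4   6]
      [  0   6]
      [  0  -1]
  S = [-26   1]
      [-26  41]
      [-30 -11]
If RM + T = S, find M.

M = [[-4, 5], [0, 5], [-2, -2]]

RM = S − T = [[-30, -5], [-26, 35], [-30, -10]].
R is on the left of M, so left-multiply by R⁻¹: M = R⁻¹(S − T).
det R = 5, so R⁻¹ = [[10, -1, -9], [1, 0, -1], [-9, 1, 41/5]].
M = R⁻¹(S − T) = [[-4, 5], [0, 5], [-2, -2]].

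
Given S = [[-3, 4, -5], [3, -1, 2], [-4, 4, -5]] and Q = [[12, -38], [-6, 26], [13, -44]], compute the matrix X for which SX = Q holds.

S is on the left of X, so left-multiply by S⁻¹: X = S⁻¹Q.
det S = -3, so S⁻¹ = [[1, 0, -1], [-7/3, 5/3, 3], [-8/3, 4/3, 3]].
X = S⁻¹Q = [[1, 0, -1], [-7/3, 5/3, 3], [-8/3, 4/3, 3]] · [[12, -38], [-6, 26], [13, -44]] = [[-1, 6], [1, 0], [-1, 4]].

X = [[-1, 6], [1, 0], [-1, 4]]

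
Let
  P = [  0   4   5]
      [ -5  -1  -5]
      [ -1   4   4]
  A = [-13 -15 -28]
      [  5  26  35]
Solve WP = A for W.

Right-multiplying both sides by P⁻¹ gives W = AP⁻¹.
P has determinant -5; P⁻¹ = [[-16/5, -4/5, 3], [-5, -1, 5], [21/5, 4/5, -4]].
W = AP⁻¹ = [[-13, -15, -28], [5, 26, 35]] · [[-16/5, -4/5, 3], [-5, -1, 5], [21/5, 4/5, -4]] = [[-1, 3, -2], [1, -2, 5]].

W = [[-1, 3, -2], [1, -2, 5]]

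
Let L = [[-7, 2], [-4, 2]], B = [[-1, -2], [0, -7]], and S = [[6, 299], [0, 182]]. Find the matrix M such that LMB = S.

M = [[2, 5], [4, -3]]

Isolating M: multiply by L⁻¹ from the left and B⁻¹ from the right, so M = L⁻¹SB⁻¹.
L has determinant -6; L⁻¹ = [[-1/3, 1/3], [-2/3, 7/6]].
det B = 7; the adjugate gives B⁻¹ = [[-1, 2/7], [0, -1/7]].
L⁻¹S = [[-2, -39], [-4, 13]].
M = (L⁻¹S)B⁻¹ = [[2, 5], [4, -3]].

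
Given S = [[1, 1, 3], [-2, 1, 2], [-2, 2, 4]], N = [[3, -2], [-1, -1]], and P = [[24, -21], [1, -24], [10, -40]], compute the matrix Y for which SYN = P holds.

Left-multiply by S⁻¹ and right-multiply by N⁻¹: Y = S⁻¹PN⁻¹.
det S = -2, so S⁻¹ = [[0, -1, 1/2], [-2, -5, 4], [1, 2, -3/2]].
det N = -5, so N⁻¹ = [[1/5, -2/5], [-1/5, -3/5]].
S⁻¹P = [[4, 4], [-13, 2], [11, -9]].
Y = (S⁻¹P)N⁻¹ = [[0, -4], [-3, 4], [4, 1]].

Y = [[0, -4], [-3, 4], [4, 1]]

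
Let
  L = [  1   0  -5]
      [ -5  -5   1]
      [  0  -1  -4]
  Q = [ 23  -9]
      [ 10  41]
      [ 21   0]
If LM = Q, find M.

Left-multiplying both sides by L⁻¹ gives M = L⁻¹Q.
det L = -4, so L⁻¹ = [[-21/4, -5/4, 25/4], [5, 1, -6], [-5/4, -1/4, 5/4]].
M = L⁻¹Q = [[-21/4, -5/4, 25/4], [5, 1, -6], [-5/4, -1/4, 5/4]] · [[23, -9], [10, 41], [21, 0]] = [[-2, -4], [-1, -4], [-5, 1]].

M = [[-2, -4], [-1, -4], [-5, 1]]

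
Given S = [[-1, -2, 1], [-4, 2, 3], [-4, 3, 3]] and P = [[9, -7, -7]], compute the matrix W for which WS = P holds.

W = [[-1, 3, -5]]

Right-multiplying both sides by S⁻¹ gives W = PS⁻¹.
det S = -1; the adjugate gives S⁻¹ = [[3, -9, 8], [0, -1, 1], [4, -11, 10]].
W = PS⁻¹ = [[9, -7, -7]] · [[3, -9, 8], [0, -1, 1], [4, -11, 10]] = [[-1, 3, -5]].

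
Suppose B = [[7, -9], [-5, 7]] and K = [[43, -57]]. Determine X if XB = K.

X = [[4, -3]]

Right-multiplying both sides by B⁻¹ gives X = KB⁻¹.
B has determinant 4; B⁻¹ = [[7/4, 9/4], [5/4, 7/4]].
X = KB⁻¹ = [[43, -57]] · [[7/4, 9/4], [5/4, 7/4]] = [[4, -3]].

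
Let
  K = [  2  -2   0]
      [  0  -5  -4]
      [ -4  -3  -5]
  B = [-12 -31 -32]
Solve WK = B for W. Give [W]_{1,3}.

Right-multiplying both sides by K⁻¹ gives W = BK⁻¹.
det K = -6, so K⁻¹ = [[-13/6, 5/3, -4/3], [-8/3, 5/3, -4/3], [10/3, -7/3, 5/3]].
W = BK⁻¹ = [[-12, -31, -32]] · [[-13/6, 5/3, -4/3], [-8/3, 5/3, -4/3], [10/3, -7/3, 5/3]] = [[2, 3, 4]].

4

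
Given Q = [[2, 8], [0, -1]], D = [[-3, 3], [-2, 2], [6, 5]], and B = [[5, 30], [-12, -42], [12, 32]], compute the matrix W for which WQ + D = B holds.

W = [[4, 5], [-5, 4], [3, -3]]

WQ = B − D = [[8, 27], [-10, -44], [6, 27]].
Right-multiplying both sides by Q⁻¹ gives W = (B − D)Q⁻¹.
det Q = -2; the adjugate gives Q⁻¹ = [[1/2, 4], [0, -1]].
W = (B − D)Q⁻¹ = [[4, 5], [-5, 4], [3, -3]].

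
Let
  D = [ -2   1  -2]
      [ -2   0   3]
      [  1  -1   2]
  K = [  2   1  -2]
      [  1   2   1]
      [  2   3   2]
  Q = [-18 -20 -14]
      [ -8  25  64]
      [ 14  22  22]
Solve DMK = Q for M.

M = [[3, -4, 1], [-3, -2, -1], [-4, -2, 5]]

M = D⁻¹QK⁻¹ (apply D⁻¹ on the left and K⁻¹ on the right).
det D = -3, so D⁻¹ = [[-1, 0, -1], [-7/3, 2/3, -10/3], [-2/3, 1/3, -2/3]].
det K = 4, so K⁻¹ = [[1/4, -2, 5/4], [0, 2, -1], [-1/4, -1, 3/4]].
D⁻¹Q = [[4, -2, -8], [-10, -10, 2], [0, 7, 16]].
M = (D⁻¹Q)K⁻¹ = [[3, -4, 1], [-3, -2, -1], [-4, -2, 5]].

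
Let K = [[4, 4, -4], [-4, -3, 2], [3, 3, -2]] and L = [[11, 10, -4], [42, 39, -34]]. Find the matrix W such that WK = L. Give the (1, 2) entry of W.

K is on the right of W, so right-multiply by K⁻¹: W = LK⁻¹.
det K = 4, so K⁻¹ = [[0, -1, -1], [-1/2, 1, 2], [-3/4, 0, 1]].
W = LK⁻¹ = [[11, 10, -4], [42, 39, -34]] · [[0, -1, -1], [-1/2, 1, 2], [-3/4, 0, 1]] = [[-2, -1, 5], [6, -3, 2]].

-1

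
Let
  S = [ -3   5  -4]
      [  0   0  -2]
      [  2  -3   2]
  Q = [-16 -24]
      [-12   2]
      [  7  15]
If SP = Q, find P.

P = [[-1, 1], [1, -5], [6, -1]]

Since S multiplies P on the left, P = S⁻¹Q.
det S = -2, so S⁻¹ = [[3, -1, 5], [2, -1, 3], [0, -1/2, 0]].
P = S⁻¹Q = [[3, -1, 5], [2, -1, 3], [0, -1/2, 0]] · [[-16, -24], [-12, 2], [7, 15]] = [[-1, 1], [1, -5], [6, -1]].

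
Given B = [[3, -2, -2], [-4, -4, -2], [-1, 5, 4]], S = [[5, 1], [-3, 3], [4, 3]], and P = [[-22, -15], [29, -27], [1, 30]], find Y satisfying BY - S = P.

Y = [[-5, 0], [-4, 5], [5, 2]]

BY = P + S = [[-17, -14], [26, -24], [5, 33]].
Since B multiplies Y on the left, Y = B⁻¹(P + S).
det B = -6; the adjugate gives B⁻¹ = [[1, 1/3, 2/3], [-3, -5/3, -7/3], [4, 13/6, 10/3]].
Y = B⁻¹(P + S) = [[-5, 0], [-4, 5], [5, 2]].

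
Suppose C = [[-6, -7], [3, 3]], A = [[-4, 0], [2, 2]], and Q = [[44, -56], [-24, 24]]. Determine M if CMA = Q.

Isolating M: multiply by C⁻¹ from the left and A⁻¹ from the right, so M = C⁻¹QA⁻¹.
det C = 3, so C⁻¹ = [[1, 7/3], [-1, -2]].
det A = -8, so A⁻¹ = [[-1/4, 0], [1/4, 1/2]].
C⁻¹Q = [[-12, 0], [4, 8]].
M = (C⁻¹Q)A⁻¹ = [[3, 0], [1, 4]].

M = [[3, 0], [1, 4]]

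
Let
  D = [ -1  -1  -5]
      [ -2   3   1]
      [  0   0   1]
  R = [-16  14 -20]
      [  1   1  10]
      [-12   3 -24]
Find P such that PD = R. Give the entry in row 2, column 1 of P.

Since D sits to the right of P, P = RD⁻¹.
det D = -5; the adjugate gives D⁻¹ = [[-3/5, -1/5, -14/5], [-2/5, 1/5, -11/5], [0, 0, 1]].
P = RD⁻¹ = [[-16, 14, -20], [1, 1, 10], [-12, 3, -24]] · [[-3/5, -1/5, -14/5], [-2/5, 1/5, -11/5], [0, 0, 1]] = [[4, 6, -6], [-1, 0, 5], [6, 3, 3]].

-1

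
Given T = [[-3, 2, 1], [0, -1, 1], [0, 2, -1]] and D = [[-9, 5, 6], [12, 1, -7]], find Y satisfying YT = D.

Y = [[3, 5, 2], [-4, 3, 6]]

T is on the right of Y, so right-multiply by T⁻¹: Y = DT⁻¹.
det T = 3; the adjugate gives T⁻¹ = [[-1/3, 4/3, 1], [0, 1, 1], [0, 2, 1]].
Y = DT⁻¹ = [[-9, 5, 6], [12, 1, -7]] · [[-1/3, 4/3, 1], [0, 1, 1], [0, 2, 1]] = [[3, 5, 2], [-4, 3, 6]].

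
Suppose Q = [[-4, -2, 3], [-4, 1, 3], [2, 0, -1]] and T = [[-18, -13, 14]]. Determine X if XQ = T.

X = [[6, -1, 1]]

Right-multiplying both sides by Q⁻¹ gives X = TQ⁻¹.
det Q = -6, so Q⁻¹ = [[1/6, 1/3, 3/2], [-1/3, 1/3, 0], [1/3, 2/3, 2]].
X = TQ⁻¹ = [[-18, -13, 14]] · [[1/6, 1/3, 3/2], [-1/3, 1/3, 0], [1/3, 2/3, 2]] = [[6, -1, 1]].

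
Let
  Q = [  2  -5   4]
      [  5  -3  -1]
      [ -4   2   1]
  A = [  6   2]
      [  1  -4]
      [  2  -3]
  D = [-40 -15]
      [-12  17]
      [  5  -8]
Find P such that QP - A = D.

P = [[-2, 1], [2, -1], [-5, -5]]

QP = D + A = [[-34, -13], [-11, 13], [7, -11]].
Left-multiplying both sides by Q⁻¹ gives P = Q⁻¹(D + A).
det Q = -5; the adjugate gives Q⁻¹ = [[1/5, -13/5, -17/5], [1/5, -18/5, -22/5], [2/5, -16/5, -19/5]].
P = Q⁻¹(D + A) = [[-2, 1], [2, -1], [-5, -5]].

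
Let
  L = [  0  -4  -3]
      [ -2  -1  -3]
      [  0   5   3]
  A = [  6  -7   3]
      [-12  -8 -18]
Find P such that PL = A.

P = [[0, -3, -2], [-2, 6, -2]]

Since L sits to the right of P, P = AL⁻¹.
det L = 6; the adjugate gives L⁻¹ = [[2, -1/2, 3/2], [1, 0, 1], [-5/3, 0, -4/3]].
P = AL⁻¹ = [[6, -7, 3], [-12, -8, -18]] · [[2, -1/2, 3/2], [1, 0, 1], [-5/3, 0, -4/3]] = [[0, -3, -2], [-2, 6, -2]].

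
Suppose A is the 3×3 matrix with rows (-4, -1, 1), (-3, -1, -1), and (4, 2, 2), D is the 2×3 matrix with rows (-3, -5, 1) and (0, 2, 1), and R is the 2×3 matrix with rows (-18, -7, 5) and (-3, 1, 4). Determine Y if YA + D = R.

Y = [[3, 5, 3], [2, -3, -1]]

YA = R − D = [[-15, -2, 4], [-3, -1, 3]].
A is on the right of Y, so right-multiply by A⁻¹: Y = (R − D)A⁻¹.
A has determinant -4; A⁻¹ = [[0, -1, -1/2], [-1/2, 3, 7/4], [1/2, -1, -1/4]].
Y = (R − D)A⁻¹ = [[3, 5, 3], [2, -3, -1]].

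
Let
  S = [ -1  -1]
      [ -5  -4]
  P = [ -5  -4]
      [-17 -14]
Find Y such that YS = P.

Y = [[0, 1], [2, 3]]

Since S sits to the right of Y, Y = PS⁻¹.
det S = -1; the adjugate gives S⁻¹ = [[4, -1], [-5, 1]].
Y = PS⁻¹ = [[-5, -4], [-17, -14]] · [[4, -1], [-5, 1]] = [[0, 1], [2, 3]].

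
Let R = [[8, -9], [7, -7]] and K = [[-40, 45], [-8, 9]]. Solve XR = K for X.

X = [[-5, 0], [-1, 0]]

Since R sits to the right of X, X = KR⁻¹.
R has determinant 7; R⁻¹ = [[-1, 9/7], [-1, 8/7]].
X = KR⁻¹ = [[-40, 45], [-8, 9]] · [[-1, 9/7], [-1, 8/7]] = [[-5, 0], [-1, 0]].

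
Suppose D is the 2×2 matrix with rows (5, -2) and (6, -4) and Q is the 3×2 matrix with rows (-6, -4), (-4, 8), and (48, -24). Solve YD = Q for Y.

Y = [[-6, 4], [4, -4], [6, 3]]

Right-multiplying both sides by D⁻¹ gives Y = QD⁻¹.
det D = -8; the adjugate gives D⁻¹ = [[1/2, -1/4], [3/4, -5/8]].
Y = QD⁻¹ = [[-6, -4], [-4, 8], [48, -24]] · [[1/2, -1/4], [3/4, -5/8]] = [[-6, 4], [4, -4], [6, 3]].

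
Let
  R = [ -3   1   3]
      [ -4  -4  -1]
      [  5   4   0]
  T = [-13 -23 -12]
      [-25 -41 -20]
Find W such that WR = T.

Right-multiplying both sides by R⁻¹ gives W = TR⁻¹.
det R = -5; the adjugate gives R⁻¹ = [[-4/5, -12/5, -11/5], [1, 3, 3], [-4/5, -17/5, -16/5]].
W = TR⁻¹ = [[-13, -23, -12], [-25, -41, -20]] · [[-4/5, -12/5, -11/5], [1, 3, 3], [-4/5, -17/5, -16/5]] = [[-3, 3, -2], [-5, 5, -4]].

W = [[-3, 3, -2], [-5, 5, -4]]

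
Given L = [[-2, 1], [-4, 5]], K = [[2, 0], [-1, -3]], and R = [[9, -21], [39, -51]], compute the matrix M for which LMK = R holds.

M = L⁻¹RK⁻¹ (apply L⁻¹ on the left and K⁻¹ on the right).
det L = -6; the adjugate gives L⁻¹ = [[-5/6, 1/6], [-2/3, 1/3]].
det K = -6, so K⁻¹ = [[1/2, 0], [-1/6, -1/3]].
L⁻¹R = [[-1, 9], [7, -3]].
M = (L⁻¹R)K⁻¹ = [[-2, -3], [4, 1]].

M = [[-2, -3], [4, 1]]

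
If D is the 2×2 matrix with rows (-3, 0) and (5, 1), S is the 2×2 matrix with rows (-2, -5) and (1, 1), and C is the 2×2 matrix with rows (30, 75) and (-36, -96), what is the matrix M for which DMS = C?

M = [[5, 0], [-5, 4]]

Left-multiply by D⁻¹ and right-multiply by S⁻¹: M = D⁻¹CS⁻¹.
det D = -3; the adjugate gives D⁻¹ = [[-1/3, 0], [5/3, 1]].
det S = 3, so S⁻¹ = [[1/3, 5/3], [-1/3, -2/3]].
D⁻¹C = [[-10, -25], [14, 29]].
M = (D⁻¹C)S⁻¹ = [[5, 0], [-5, 4]].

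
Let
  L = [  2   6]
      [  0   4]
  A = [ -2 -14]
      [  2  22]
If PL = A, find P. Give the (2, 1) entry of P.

1

L is on the right of P, so right-multiply by L⁻¹: P = AL⁻¹.
det L = 8; the adjugate gives L⁻¹ = [[1/2, -3/4], [0, 1/4]].
P = AL⁻¹ = [[-2, -14], [2, 22]] · [[1/2, -3/4], [0, 1/4]] = [[-1, -2], [1, 4]].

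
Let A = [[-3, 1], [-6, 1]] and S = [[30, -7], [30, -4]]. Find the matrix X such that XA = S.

Right-multiplying both sides by A⁻¹ gives X = SA⁻¹.
det A = 3; the adjugate gives A⁻¹ = [[1/3, -1/3], [2, -1]].
X = SA⁻¹ = [[30, -7], [30, -4]] · [[1/3, -1/3], [2, -1]] = [[-4, -3], [2, -6]].

X = [[-4, -3], [2, -6]]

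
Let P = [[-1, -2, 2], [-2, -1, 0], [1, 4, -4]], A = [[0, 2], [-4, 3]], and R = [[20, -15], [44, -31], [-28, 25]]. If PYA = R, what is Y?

Isolating Y: multiply by P⁻¹ from the left and A⁻¹ from the right, so Y = P⁻¹RA⁻¹.
det P = -2, so P⁻¹ = [[-2, 0, -1], [4, -1, 2], [7/2, -1, 3/2]].
det A = 8, so A⁻¹ = [[3/8, -1/4], [1/2, 0]].
P⁻¹R = [[-12, 5], [-20, 21], [-16, 16]].
Y = (P⁻¹R)A⁻¹ = [[-2, 3], [3, 5], [2, 4]].

Y = [[-2, 3], [3, 5], [2, 4]]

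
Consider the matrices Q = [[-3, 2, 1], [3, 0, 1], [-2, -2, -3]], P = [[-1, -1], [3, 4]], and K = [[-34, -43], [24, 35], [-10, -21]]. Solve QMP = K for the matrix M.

M = [[2, 2], [5, -4], [3, 5]]

M = Q⁻¹KP⁻¹ (apply Q⁻¹ on the left and P⁻¹ on the right).
det Q = 2; the adjugate gives Q⁻¹ = [[1, 2, 1], [7/2, 11/2, 3], [-3, -5, -3]].
det P = -1, so P⁻¹ = [[-4, -1], [3, 1]].
Q⁻¹K = [[4, 6], [-17, -21], [12, 17]].
M = (Q⁻¹K)P⁻¹ = [[2, 2], [5, -4], [3, 5]].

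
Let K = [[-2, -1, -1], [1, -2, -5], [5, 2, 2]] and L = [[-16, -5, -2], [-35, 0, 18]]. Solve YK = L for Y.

K is on the right of Y, so right-multiply by K⁻¹: Y = LK⁻¹.
det K = 3; the adjugate gives K⁻¹ = [[2, 0, 1], [-9, 1/3, -11/3], [4, -1/3, 5/3]].
Y = LK⁻¹ = [[-16, -5, -2], [-35, 0, 18]] · [[2, 0, 1], [-9, 1/3, -11/3], [4, -1/3, 5/3]] = [[5, -1, -1], [2, -6, -5]].

Y = [[5, -1, -1], [2, -6, -5]]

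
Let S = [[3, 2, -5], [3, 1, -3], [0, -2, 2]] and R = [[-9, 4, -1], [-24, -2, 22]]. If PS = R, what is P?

P = [[3, -6, -2], [-4, -4, -5]]

Since S sits to the right of P, P = RS⁻¹.
det S = 6; the adjugate gives S⁻¹ = [[-2/3, 1, -1/6], [-1, 1, -1], [-1, 1, -1/2]].
P = RS⁻¹ = [[-9, 4, -1], [-24, -2, 22]] · [[-2/3, 1, -1/6], [-1, 1, -1], [-1, 1, -1/2]] = [[3, -6, -2], [-4, -4, -5]].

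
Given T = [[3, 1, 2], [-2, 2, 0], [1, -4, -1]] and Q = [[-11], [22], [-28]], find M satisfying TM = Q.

Left-multiplying both sides by T⁻¹ gives M = T⁻¹Q.
det T = 4, so T⁻¹ = [[-1/2, -7/4, -1], [-1/2, -5/4, -1], [3/2, 13/4, 2]].
M = T⁻¹Q = [[-1/2, -7/4, -1], [-1/2, -5/4, -1], [3/2, 13/4, 2]] · [[-11], [22], [-28]] = [[-5], [6], [-1]].

M = [[-5], [6], [-1]]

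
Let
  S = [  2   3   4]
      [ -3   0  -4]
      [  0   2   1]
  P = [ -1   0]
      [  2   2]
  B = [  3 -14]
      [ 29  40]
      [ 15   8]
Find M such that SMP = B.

M = S⁻¹BP⁻¹ (apply S⁻¹ on the left and P⁻¹ on the right).
det S = 1, so S⁻¹ = [[8, 5, -12], [3, 2, -4], [-6, -4, 9]].
det P = -2; the adjugate gives P⁻¹ = [[-1, 0], [1, 1/2]].
S⁻¹B = [[-11, -8], [7, 6], [1, -4]].
M = (S⁻¹B)P⁻¹ = [[3, -4], [-1, 3], [-5, -2]].

M = [[3, -4], [-1, 3], [-5, -2]]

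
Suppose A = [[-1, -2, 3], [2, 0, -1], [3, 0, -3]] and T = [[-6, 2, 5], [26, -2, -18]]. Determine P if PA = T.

A is on the right of P, so right-multiply by A⁻¹: P = TA⁻¹.
det A = -6; the adjugate gives A⁻¹ = [[0, 1, -1/3], [-1/2, 1, -5/6], [0, 1, -2/3]].
P = TA⁻¹ = [[-6, 2, 5], [26, -2, -18]] · [[0, 1, -1/3], [-1/2, 1, -5/6], [0, 1, -2/3]] = [[-1, 1, -3], [1, 6, 5]].

P = [[-1, 1, -3], [1, 6, 5]]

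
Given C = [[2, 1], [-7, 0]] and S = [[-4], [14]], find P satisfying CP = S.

P = [[-2], [0]]

C is on the left of P, so left-multiply by C⁻¹: P = C⁻¹S.
C has determinant 7; C⁻¹ = [[0, -1/7], [1, 2/7]].
P = C⁻¹S = [[0, -1/7], [1, 2/7]] · [[-4], [14]] = [[-2], [0]].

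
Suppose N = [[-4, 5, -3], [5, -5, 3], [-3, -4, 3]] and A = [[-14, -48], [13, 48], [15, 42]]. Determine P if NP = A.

P = [[-1, 0], [-6, -6], [-4, 6]]

Since N multiplies P on the left, P = N⁻¹A.
det N = -3, so N⁻¹ = [[1, 1, 0], [8, 7, 1], [35/3, 31/3, 5/3]].
P = N⁻¹A = [[1, 1, 0], [8, 7, 1], [35/3, 31/3, 5/3]] · [[-14, -48], [13, 48], [15, 42]] = [[-1, 0], [-6, -6], [-4, 6]].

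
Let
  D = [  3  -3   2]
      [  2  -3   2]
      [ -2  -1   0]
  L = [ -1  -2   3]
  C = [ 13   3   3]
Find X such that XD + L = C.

X = [[4, -4, -5]]

XD = C − L = [[14, 5, 0]].
D is on the right of X, so right-multiply by D⁻¹: X = (C − L)D⁻¹.
det D = 2, so D⁻¹ = [[1, -1, 0], [-2, 2, -1], [-4, 9/2, -3/2]].
X = (C − L)D⁻¹ = [[4, -4, -5]].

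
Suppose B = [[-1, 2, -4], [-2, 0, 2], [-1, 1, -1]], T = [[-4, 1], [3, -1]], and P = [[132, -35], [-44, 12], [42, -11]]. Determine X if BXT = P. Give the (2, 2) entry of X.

Left-multiply by B⁻¹ and right-multiply by T⁻¹: X = B⁻¹PT⁻¹.
det B = 2, so B⁻¹ = [[-1, -1, 2], [-2, -3/2, 5], [-1, -1/2, 2]].
det T = 1, so T⁻¹ = [[-1, -1], [-3, -4]].
B⁻¹P = [[-4, 1], [12, -3], [-26, 7]].
X = (B⁻¹P)T⁻¹ = [[1, 0], [-3, 0], [5, -2]].

0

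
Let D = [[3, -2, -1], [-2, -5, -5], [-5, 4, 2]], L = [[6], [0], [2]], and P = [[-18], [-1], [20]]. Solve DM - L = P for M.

M = [[-2], [5], [-4]]

DM = P + L = [[-12], [-1], [22]].
Left-multiplying both sides by D⁻¹ gives M = D⁻¹(P + L).
det D = 5, so D⁻¹ = [[2, 0, 1], [29/5, 1/5, 17/5], [-33/5, -2/5, -19/5]].
M = D⁻¹(P + L) = [[-2], [5], [-4]].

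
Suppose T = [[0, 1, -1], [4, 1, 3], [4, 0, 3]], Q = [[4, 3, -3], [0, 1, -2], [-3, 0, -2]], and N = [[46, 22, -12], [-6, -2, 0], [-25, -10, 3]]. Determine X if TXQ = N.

Left-multiply by T⁻¹ and right-multiply by Q⁻¹: X = T⁻¹NQ⁻¹.
T has determinant 4; T⁻¹ = [[3/4, -3/4, 1], [0, 1, -1], [-1, 1, -1]].
det Q = 1, so Q⁻¹ = [[-2, 6, -3], [6, -17, 8], [3, -9, 4]].
T⁻¹N = [[14, 8, -6], [19, 8, -3], [-27, -14, 9]].
X = (T⁻¹N)Q⁻¹ = [[2, 2, -2], [1, 5, -5], [-3, -5, 5]].

X = [[2, 2, -2], [1, 5, -5], [-3, -5, 5]]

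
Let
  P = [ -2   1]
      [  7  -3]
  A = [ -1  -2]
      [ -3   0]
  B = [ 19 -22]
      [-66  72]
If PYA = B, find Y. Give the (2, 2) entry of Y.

Isolating Y: multiply by P⁻¹ from the left and A⁻¹ from the right, so Y = P⁻¹BA⁻¹.
det P = -1; the adjugate gives P⁻¹ = [[3, 1], [7, 2]].
A has determinant -6; A⁻¹ = [[0, -1/3], [-1/2, 1/6]].
P⁻¹B = [[-9, 6], [1, -10]].
Y = (P⁻¹B)A⁻¹ = [[-3, 4], [5, -2]].

-2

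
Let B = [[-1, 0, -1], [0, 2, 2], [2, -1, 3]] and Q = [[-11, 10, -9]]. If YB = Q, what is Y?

Y = [[3, 3, -4]]

B is on the right of Y, so right-multiply by B⁻¹: Y = QB⁻¹.
det B = -4; the adjugate gives B⁻¹ = [[-2, -1/4, -1/2], [-1, 1/4, -1/2], [1, 1/4, 1/2]].
Y = QB⁻¹ = [[-11, 10, -9]] · [[-2, -1/4, -1/2], [-1, 1/4, -1/2], [1, 1/4, 1/2]] = [[3, 3, -4]].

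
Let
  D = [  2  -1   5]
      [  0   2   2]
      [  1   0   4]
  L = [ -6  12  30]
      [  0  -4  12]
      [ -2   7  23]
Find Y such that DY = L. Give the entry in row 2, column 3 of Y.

1

Since D multiplies Y on the left, Y = D⁻¹L.
D has determinant 4; D⁻¹ = [[2, 1, -3], [1/2, 3/4, -1], [-1/2, -1/4, 1]].
Y = D⁻¹L = [[2, 1, -3], [1/2, 3/4, -1], [-1/2, -1/4, 1]] · [[-6, 12, 30], [0, -4, 12], [-2, 7, 23]] = [[-6, -1, 3], [-1, -4, 1], [1, 2, 5]].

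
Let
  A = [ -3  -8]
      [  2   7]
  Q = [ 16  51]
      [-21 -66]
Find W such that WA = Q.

Right-multiplying both sides by A⁻¹ gives W = QA⁻¹.
det A = -5; the adjugate gives A⁻¹ = [[-7/5, -8/5], [2/5, 3/5]].
W = QA⁻¹ = [[16, 51], [-21, -66]] · [[-7/5, -8/5], [2/5, 3/5]] = [[-2, 5], [3, -6]].

W = [[-2, 5], [3, -6]]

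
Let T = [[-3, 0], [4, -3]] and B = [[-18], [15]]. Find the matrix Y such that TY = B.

Y = [[6], [3]]

Since T multiplies Y on the left, Y = T⁻¹B.
det T = 9, so T⁻¹ = [[-1/3, 0], [-4/9, -1/3]].
Y = T⁻¹B = [[-1/3, 0], [-4/9, -1/3]] · [[-18], [15]] = [[6], [3]].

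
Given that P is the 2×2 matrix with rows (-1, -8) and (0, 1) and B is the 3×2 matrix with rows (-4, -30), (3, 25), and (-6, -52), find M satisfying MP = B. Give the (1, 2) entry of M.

Since P sits to the right of M, M = BP⁻¹.
det P = -1; the adjugate gives P⁻¹ = [[-1, -8], [0, 1]].
M = BP⁻¹ = [[-4, -30], [3, 25], [-6, -52]] · [[-1, -8], [0, 1]] = [[4, 2], [-3, 1], [6, -4]].

2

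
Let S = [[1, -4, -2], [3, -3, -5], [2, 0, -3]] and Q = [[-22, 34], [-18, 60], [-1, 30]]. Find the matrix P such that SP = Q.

P = [[4, 6], [5, -4], [3, -6]]

S is on the left of P, so left-multiply by S⁻¹: P = S⁻¹Q.
det S = 1; the adjugate gives S⁻¹ = [[9, -12, 14], [-1, 1, -1], [6, -8, 9]].
P = S⁻¹Q = [[9, -12, 14], [-1, 1, -1], [6, -8, 9]] · [[-22, 34], [-18, 60], [-1, 30]] = [[4, 6], [5, -4], [3, -6]].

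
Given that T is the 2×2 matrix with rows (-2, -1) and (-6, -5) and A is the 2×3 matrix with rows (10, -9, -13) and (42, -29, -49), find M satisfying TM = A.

M = [[-2, 4, 4], [-6, 1, 5]]

Since T multiplies M on the left, M = T⁻¹A.
T has determinant 4; T⁻¹ = [[-5/4, 1/4], [3/2, -1/2]].
M = T⁻¹A = [[-5/4, 1/4], [3/2, -1/2]] · [[10, -9, -13], [42, -29, -49]] = [[-2, 4, 4], [-6, 1, 5]].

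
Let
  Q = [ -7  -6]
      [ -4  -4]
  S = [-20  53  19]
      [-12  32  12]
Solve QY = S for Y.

Q is on the left of Y, so left-multiply by Q⁻¹: Y = Q⁻¹S.
det Q = 4, so Q⁻¹ = [[-1, 3/2], [1, -7/4]].
Y = Q⁻¹S = [[-1, 3/2], [1, -7/4]] · [[-20, 53, 19], [-12, 32, 12]] = [[2, -5, -1], [1, -3, -2]].

Y = [[2, -5, -1], [1, -3, -2]]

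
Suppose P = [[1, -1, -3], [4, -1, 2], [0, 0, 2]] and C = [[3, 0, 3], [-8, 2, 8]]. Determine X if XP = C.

P is on the right of X, so right-multiply by P⁻¹: X = CP⁻¹.
P has determinant 6; P⁻¹ = [[-1/3, 1/3, -5/6], [-4/3, 1/3, -7/3], [0, 0, 1/2]].
X = CP⁻¹ = [[3, 0, 3], [-8, 2, 8]] · [[-1/3, 1/3, -5/6], [-4/3, 1/3, -7/3], [0, 0, 1/2]] = [[-1, 1, -1], [0, -2, 6]].

X = [[-1, 1, -1], [0, -2, 6]]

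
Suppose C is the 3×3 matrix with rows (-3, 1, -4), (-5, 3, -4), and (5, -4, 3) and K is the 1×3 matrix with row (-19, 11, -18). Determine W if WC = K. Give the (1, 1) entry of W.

Right-multiplying both sides by C⁻¹ gives W = KC⁻¹.
det C = -4; the adjugate gives C⁻¹ = [[7/4, -13/4, -2], [5/4, -11/4, -2], [-5/4, 7/4, 1]].
W = KC⁻¹ = [[-19, 11, -18]] · [[7/4, -13/4, -2], [5/4, -11/4, -2], [-5/4, 7/4, 1]] = [[3, 0, -2]].

3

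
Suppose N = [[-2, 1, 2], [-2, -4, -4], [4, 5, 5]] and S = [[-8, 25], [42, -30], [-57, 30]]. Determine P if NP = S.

Since N multiplies P on the left, P = N⁻¹S.
N has determinant 6; N⁻¹ = [[0, 5/6, 2/3], [-1, -3, -2], [1, 7/3, 5/3]].
P = N⁻¹S = [[0, 5/6, 2/3], [-1, -3, -2], [1, 7/3, 5/3]] · [[-8, 25], [42, -30], [-57, 30]] = [[-3, -5], [-4, 5], [-5, 5]].

P = [[-3, -5], [-4, 5], [-5, 5]]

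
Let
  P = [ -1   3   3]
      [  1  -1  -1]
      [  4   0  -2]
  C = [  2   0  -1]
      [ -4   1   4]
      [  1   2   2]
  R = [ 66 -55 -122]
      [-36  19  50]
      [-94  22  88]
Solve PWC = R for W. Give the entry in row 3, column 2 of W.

-3

Isolating W: multiply by P⁻¹ from the left and C⁻¹ from the right, so W = P⁻¹RC⁻¹.
det P = 4; the adjugate gives P⁻¹ = [[1/2, 3/2, 0], [-1/2, -5/2, 1/2], [1, 3, -1/2]].
det C = -3; the adjugate gives C⁻¹ = [[2, 2/3, -1/3], [-4, -5/3, 4/3], [3, 4/3, -2/3]].
P⁻¹R = [[-21, 1, 14], [10, -9, -20], [5, -9, -16]].
W = (P⁻¹R)C⁻¹ = [[-4, 3, -1], [-4, -5, -2], [-2, -3, -3]].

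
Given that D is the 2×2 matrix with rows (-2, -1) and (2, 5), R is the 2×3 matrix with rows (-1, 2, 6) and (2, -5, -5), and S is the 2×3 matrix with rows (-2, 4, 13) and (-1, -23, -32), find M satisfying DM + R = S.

M = [[1, 1, -1], [-1, -4, -5]]

DM = S − R = [[-1, 2, 7], [-3, -18, -27]].
Since D multiplies M on the left, M = D⁻¹(S − R).
D has determinant -8; D⁻¹ = [[-5/8, -1/8], [1/4, 1/4]].
M = D⁻¹(S − R) = [[1, 1, -1], [-1, -4, -5]].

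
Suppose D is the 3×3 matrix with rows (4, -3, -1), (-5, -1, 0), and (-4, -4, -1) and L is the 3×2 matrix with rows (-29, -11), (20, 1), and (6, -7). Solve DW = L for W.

Since D multiplies W on the left, W = D⁻¹L.
det D = 3; the adjugate gives D⁻¹ = [[1/3, 1/3, -1/3], [-5/3, -8/3, 5/3], [16/3, 28/3, -19/3]].
W = D⁻¹L = [[1/3, 1/3, -1/3], [-5/3, -8/3, 5/3], [16/3, 28/3, -19/3]] · [[-29, -11], [20, 1], [6, -7]] = [[-5, -1], [5, 4], [-6, -5]].

W = [[-5, -1], [5, 4], [-6, -5]]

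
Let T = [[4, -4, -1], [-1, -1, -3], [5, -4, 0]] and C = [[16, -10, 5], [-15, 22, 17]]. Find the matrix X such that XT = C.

X = [[1, -2, 2], [1, -6, -5]]

Right-multiplying both sides by T⁻¹ gives X = CT⁻¹.
T has determinant 3; T⁻¹ = [[-4, 4/3, 11/3], [-5, 5/3, 13/3], [3, -4/3, -8/3]].
X = CT⁻¹ = [[16, -10, 5], [-15, 22, 17]] · [[-4, 4/3, 11/3], [-5, 5/3, 13/3], [3, -4/3, -8/3]] = [[1, -2, 2], [1, -6, -5]].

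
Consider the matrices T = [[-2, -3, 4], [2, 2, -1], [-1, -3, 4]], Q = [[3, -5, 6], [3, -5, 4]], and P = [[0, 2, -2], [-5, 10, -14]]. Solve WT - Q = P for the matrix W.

WT = P + Q = [[3, -3, 4], [-2, 5, -10]].
Right-multiplying both sides by T⁻¹ gives W = (P + Q)T⁻¹.
det T = -5; the adjugate gives T⁻¹ = [[-1, 0, 1], [7/5, 4/5, -6/5], [4/5, 3/5, -2/5]].
W = (P + Q)T⁻¹ = [[-4, 0, 5], [1, -2, -4]].

W = [[-4, 0, 5], [1, -2, -4]]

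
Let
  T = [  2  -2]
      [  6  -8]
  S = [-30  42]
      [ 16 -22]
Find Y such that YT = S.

Since T sits to the right of Y, Y = ST⁻¹.
T has determinant -4; T⁻¹ = [[2, -1/2], [3/2, -1/2]].
Y = ST⁻¹ = [[-30, 42], [16, -22]] · [[2, -1/2], [3/2, -1/2]] = [[3, -6], [-1, 3]].

Y = [[3, -6], [-1, 3]]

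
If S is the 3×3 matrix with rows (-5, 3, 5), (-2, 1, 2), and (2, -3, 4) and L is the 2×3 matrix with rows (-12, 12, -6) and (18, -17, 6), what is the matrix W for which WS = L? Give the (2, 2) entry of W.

Right-multiplying both sides by S⁻¹ gives W = LS⁻¹.
S has determinant 6; S⁻¹ = [[5/3, -9/2, 1/6], [2, -5, 0], [2/3, -3/2, 1/6]].
W = LS⁻¹ = [[-12, 12, -6], [18, -17, 6]] · [[5/3, -9/2, 1/6], [2, -5, 0], [2/3, -3/2, 1/6]] = [[0, 3, -3], [0, -5, 4]].

-5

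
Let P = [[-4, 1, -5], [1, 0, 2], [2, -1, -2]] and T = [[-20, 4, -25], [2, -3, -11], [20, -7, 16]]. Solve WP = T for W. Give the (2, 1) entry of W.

Since P sits to the right of W, W = TP⁻¹.
det P = 3; the adjugate gives P⁻¹ = [[2/3, 7/3, 2/3], [2, 6, 1], [-1/3, -2/3, -1/3]].
W = TP⁻¹ = [[-20, 4, -25], [2, -3, -11], [20, -7, 16]] · [[2/3, 7/3, 2/3], [2, 6, 1], [-1/3, -2/3, -1/3]] = [[3, -6, -1], [-1, -6, 2], [-6, -6, 1]].

-1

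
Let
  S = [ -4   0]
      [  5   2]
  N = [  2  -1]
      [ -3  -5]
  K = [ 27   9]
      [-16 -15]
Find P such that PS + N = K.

P = [[0, 5], [-3, -5]]

PS = K − N = [[25, 10], [-13, -10]].
Right-multiplying both sides by S⁻¹ gives P = (K − N)S⁻¹.
det S = -8; the adjugate gives S⁻¹ = [[-1/4, 0], [5/8, 1/2]].
P = (K − N)S⁻¹ = [[0, 5], [-3, -5]].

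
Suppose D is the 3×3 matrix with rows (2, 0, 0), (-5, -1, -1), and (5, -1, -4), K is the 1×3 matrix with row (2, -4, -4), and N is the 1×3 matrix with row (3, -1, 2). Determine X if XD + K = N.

XD = N − K = [[1, 3, 6]].
D is on the right of X, so right-multiply by D⁻¹: X = (N − K)D⁻¹.
D has determinant 6; D⁻¹ = [[1/2, 0, 0], [-25/6, -4/3, 1/3], [5/3, 1/3, -1/3]].
X = (N − K)D⁻¹ = [[-2, -2, -1]].

X = [[-2, -2, -1]]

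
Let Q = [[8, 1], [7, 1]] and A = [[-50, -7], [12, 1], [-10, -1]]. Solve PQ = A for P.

Right-multiplying both sides by Q⁻¹ gives P = AQ⁻¹.
det Q = 1, so Q⁻¹ = [[1, -1], [-7, 8]].
P = AQ⁻¹ = [[-50, -7], [12, 1], [-10, -1]] · [[1, -1], [-7, 8]] = [[-1, -6], [5, -4], [-3, 2]].

P = [[-1, -6], [5, -4], [-3, 2]]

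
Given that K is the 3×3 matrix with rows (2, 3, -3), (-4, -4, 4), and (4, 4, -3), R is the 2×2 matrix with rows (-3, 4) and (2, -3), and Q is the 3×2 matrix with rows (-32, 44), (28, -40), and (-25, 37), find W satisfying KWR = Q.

W = [[-5, -2], [3, -3], [-3, -3]]

W = K⁻¹QR⁻¹ (apply K⁻¹ on the left and R⁻¹ on the right).
det K = 4; the adjugate gives K⁻¹ = [[-1, -3/4, 0], [1, 3/2, 1], [0, 1, 1]].
det R = 1, so R⁻¹ = [[-3, -4], [-2, -3]].
K⁻¹Q = [[11, -14], [-15, 21], [3, -3]].
W = (K⁻¹Q)R⁻¹ = [[-5, -2], [3, -3], [-3, -3]].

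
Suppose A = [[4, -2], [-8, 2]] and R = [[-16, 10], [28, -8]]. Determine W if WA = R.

W = [[-6, -1], [1, -3]]

Right-multiplying both sides by A⁻¹ gives W = RA⁻¹.
det A = -8; the adjugate gives A⁻¹ = [[-1/4, -1/4], [-1, -1/2]].
W = RA⁻¹ = [[-16, 10], [28, -8]] · [[-1/4, -1/4], [-1, -1/2]] = [[-6, -1], [1, -3]].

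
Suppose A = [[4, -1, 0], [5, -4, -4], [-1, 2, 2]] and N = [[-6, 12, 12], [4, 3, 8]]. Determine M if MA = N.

M = [[0, 0, 6], [5, -4, -4]]

Right-multiplying both sides by A⁻¹ gives M = NA⁻¹.
det A = 6; the adjugate gives A⁻¹ = [[0, 1/3, 2/3], [-1, 4/3, 8/3], [1, -7/6, -11/6]].
M = NA⁻¹ = [[-6, 12, 12], [4, 3, 8]] · [[0, 1/3, 2/3], [-1, 4/3, 8/3], [1, -7/6, -11/6]] = [[0, 0, 6], [5, -4, -4]].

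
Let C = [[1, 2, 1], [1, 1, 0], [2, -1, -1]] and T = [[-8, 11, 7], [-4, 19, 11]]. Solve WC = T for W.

W = [[1, 3, -6], [5, 3, -6]]

C is on the right of W, so right-multiply by C⁻¹: W = TC⁻¹.
det C = -2; the adjugate gives C⁻¹ = [[1/2, -1/2, 1/2], [-1/2, 3/2, -1/2], [3/2, -5/2, 1/2]].
W = TC⁻¹ = [[-8, 11, 7], [-4, 19, 11]] · [[1/2, -1/2, 1/2], [-1/2, 3/2, -1/2], [3/2, -5/2, 1/2]] = [[1, 3, -6], [5, 3, -6]].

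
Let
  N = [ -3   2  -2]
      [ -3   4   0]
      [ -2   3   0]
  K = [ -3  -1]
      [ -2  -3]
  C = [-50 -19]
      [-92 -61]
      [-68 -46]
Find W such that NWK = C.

W = [[-2, 1], [4, 4], [-1, 2]]

Isolating W: multiply by N⁻¹ from the left and K⁻¹ from the right, so W = N⁻¹CK⁻¹.
N has determinant 2; N⁻¹ = [[0, -3, 4], [0, -2, 3], [-1/2, 5/2, -3]].
det K = 7; the adjugate gives K⁻¹ = [[-3/7, 1/7], [2/7, -3/7]].
N⁻¹C = [[4, -1], [-20, -16], [-1, -5]].
W = (N⁻¹C)K⁻¹ = [[-2, 1], [4, 4], [-1, 2]].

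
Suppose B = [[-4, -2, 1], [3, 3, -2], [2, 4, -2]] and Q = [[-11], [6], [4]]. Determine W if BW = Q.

B is on the left of W, so left-multiply by B⁻¹: W = B⁻¹Q.
B has determinant -6; B⁻¹ = [[-1/3, 0, -1/6], [-1/3, -1, 5/6], [-1, -2, 1]].
W = B⁻¹Q = [[-1/3, 0, -1/6], [-1/3, -1, 5/6], [-1, -2, 1]] · [[-11], [6], [4]] = [[3], [1], [3]].

W = [[3], [1], [3]]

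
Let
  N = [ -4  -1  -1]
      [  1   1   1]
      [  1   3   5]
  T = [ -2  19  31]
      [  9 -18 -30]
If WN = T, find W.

W = [[3, 4, 6], [-5, -5, -6]]

Right-multiplying both sides by N⁻¹ gives W = TN⁻¹.
det N = -6, so N⁻¹ = [[-1/3, -1/3, 0], [2/3, 19/6, -1/2], [-1/3, -11/6, 1/2]].
W = TN⁻¹ = [[-2, 19, 31], [9, -18, -30]] · [[-1/3, -1/3, 0], [2/3, 19/6, -1/2], [-1/3, -11/6, 1/2]] = [[3, 4, 6], [-5, -5, -6]].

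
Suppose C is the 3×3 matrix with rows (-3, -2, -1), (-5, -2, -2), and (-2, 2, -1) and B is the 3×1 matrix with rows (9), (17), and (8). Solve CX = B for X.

X = [[-1], [0], [-6]]

Left-multiplying both sides by C⁻¹ gives X = C⁻¹B.
C has determinant -2; C⁻¹ = [[-3, 2, -1], [1/2, -1/2, 1/2], [7, -5, 2]].
X = C⁻¹B = [[-3, 2, -1], [1/2, -1/2, 1/2], [7, -5, 2]] · [[9], [17], [8]] = [[-1], [0], [-6]].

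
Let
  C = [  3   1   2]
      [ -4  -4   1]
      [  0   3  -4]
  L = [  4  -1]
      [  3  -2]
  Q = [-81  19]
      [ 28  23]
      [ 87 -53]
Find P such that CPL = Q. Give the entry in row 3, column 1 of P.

Left-multiply by C⁻¹ and right-multiply by L⁻¹: P = C⁻¹QL⁻¹.
det C = -1; the adjugate gives C⁻¹ = [[-13, -10, -9], [16, 12, 11], [12, 9, 8]].
det L = -5; the adjugate gives L⁻¹ = [[2/5, -1/5], [3/5, -4/5]].
C⁻¹Q = [[-10, 0], [-3, -3], [-24, 11]].
P = (C⁻¹Q)L⁻¹ = [[-4, 2], [-3, 3], [-3, -4]].

-3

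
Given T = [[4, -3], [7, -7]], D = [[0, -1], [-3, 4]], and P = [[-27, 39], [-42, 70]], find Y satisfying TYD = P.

Isolating Y: multiply by T⁻¹ from the left and D⁻¹ from the right, so Y = T⁻¹PD⁻¹.
det T = -7, so T⁻¹ = [[1, -3/7], [1, -4/7]].
det D = -3; the adjugate gives D⁻¹ = [[-4/3, -1/3], [-1, 0]].
T⁻¹P = [[-9, 9], [-3, -1]].
Y = (T⁻¹P)D⁻¹ = [[3, 3], [5, 1]].

Y = [[3, 3], [5, 1]]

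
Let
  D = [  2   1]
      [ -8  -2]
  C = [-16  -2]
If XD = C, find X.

Right-multiplying both sides by D⁻¹ gives X = CD⁻¹.
det D = 4, so D⁻¹ = [[-1/2, -1/4], [2, 1/2]].
X = CD⁻¹ = [[-16, -2]] · [[-1/2, -1/4], [2, 1/2]] = [[4, 3]].

X = [[4, 3]]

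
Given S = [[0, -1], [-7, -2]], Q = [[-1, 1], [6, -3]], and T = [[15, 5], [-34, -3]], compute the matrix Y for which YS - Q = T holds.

Y = [[-2, -2], [-2, 4]]

YS = T + Q = [[14, 6], [-28, -6]].
S is on the right of Y, so right-multiply by S⁻¹: Y = (T + Q)S⁻¹.
det S = -7; the adjugate gives S⁻¹ = [[2/7, -1/7], [-1, 0]].
Y = (T + Q)S⁻¹ = [[-2, -2], [-2, 4]].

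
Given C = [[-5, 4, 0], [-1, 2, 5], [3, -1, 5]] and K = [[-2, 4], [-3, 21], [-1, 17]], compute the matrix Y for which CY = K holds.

Left-multiplying both sides by C⁻¹ gives Y = C⁻¹K.
C has determinant 5; C⁻¹ = [[3, -4, 4], [4, -5, 5], [-1, 7/5, -6/5]].
Y = C⁻¹K = [[3, -4, 4], [4, -5, 5], [-1, 7/5, -6/5]] · [[-2, 4], [-3, 21], [-1, 17]] = [[2, -4], [2, -4], [-1, 5]].

Y = [[2, -4], [2, -4], [-1, 5]]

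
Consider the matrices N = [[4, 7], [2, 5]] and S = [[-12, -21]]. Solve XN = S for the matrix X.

X = [[-3, 0]]

Since N sits to the right of X, X = SN⁻¹.
det N = 6, so N⁻¹ = [[5/6, -7/6], [-1/3, 2/3]].
X = SN⁻¹ = [[-12, -21]] · [[5/6, -7/6], [-1/3, 2/3]] = [[-3, 0]].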